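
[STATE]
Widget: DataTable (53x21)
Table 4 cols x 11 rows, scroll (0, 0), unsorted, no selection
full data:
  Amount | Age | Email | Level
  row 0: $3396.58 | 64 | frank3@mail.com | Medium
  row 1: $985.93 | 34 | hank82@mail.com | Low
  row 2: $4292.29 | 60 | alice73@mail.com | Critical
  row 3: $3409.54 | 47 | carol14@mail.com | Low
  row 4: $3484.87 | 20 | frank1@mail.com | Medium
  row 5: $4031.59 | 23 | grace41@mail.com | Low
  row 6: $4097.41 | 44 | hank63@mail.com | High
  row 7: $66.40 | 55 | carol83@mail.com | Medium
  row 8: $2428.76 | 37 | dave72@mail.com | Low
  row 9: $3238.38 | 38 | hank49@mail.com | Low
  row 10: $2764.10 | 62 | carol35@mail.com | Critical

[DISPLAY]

Amount  │Age│Email           │Level                  
────────┼───┼────────────────┼────────               
$3396.58│64 │frank3@mail.com │Medium                 
$985.93 │34 │hank82@mail.com │Low                    
$4292.29│60 │alice73@mail.com│Critical               
$3409.54│47 │carol14@mail.com│Low                    
$3484.87│20 │frank1@mail.com │Medium                 
$4031.59│23 │grace41@mail.com│Low                    
$4097.41│44 │hank63@mail.com │High                   
$66.40  │55 │carol83@mail.com│Medium                 
$2428.76│37 │dave72@mail.com │Low                    
$3238.38│38 │hank49@mail.com │Low                    
$2764.10│62 │carol35@mail.com│Critical               
                                                     
                                                     
                                                     
                                                     
                                                     
                                                     
                                                     
                                                     


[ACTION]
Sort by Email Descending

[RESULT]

Amount  │Age│Email          ▼│Level                  
────────┼───┼────────────────┼────────               
$985.93 │34 │hank82@mail.com │Low                    
$4097.41│44 │hank63@mail.com │High                   
$3238.38│38 │hank49@mail.com │Low                    
$4031.59│23 │grace41@mail.com│Low                    
$3396.58│64 │frank3@mail.com │Medium                 
$3484.87│20 │frank1@mail.com │Medium                 
$2428.76│37 │dave72@mail.com │Low                    
$66.40  │55 │carol83@mail.com│Medium                 
$2764.10│62 │carol35@mail.com│Critical               
$3409.54│47 │carol14@mail.com│Low                    
$4292.29│60 │alice73@mail.com│Critical               
                                                     
                                                     
                                                     
                                                     
                                                     
                                                     
                                                     
                                                     


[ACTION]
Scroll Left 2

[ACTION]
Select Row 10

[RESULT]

Amount  │Age│Email          ▼│Level                  
────────┼───┼────────────────┼────────               
$985.93 │34 │hank82@mail.com │Low                    
$4097.41│44 │hank63@mail.com │High                   
$3238.38│38 │hank49@mail.com │Low                    
$4031.59│23 │grace41@mail.com│Low                    
$3396.58│64 │frank3@mail.com │Medium                 
$3484.87│20 │frank1@mail.com │Medium                 
$2428.76│37 │dave72@mail.com │Low                    
$66.40  │55 │carol83@mail.com│Medium                 
$2764.10│62 │carol35@mail.com│Critical               
$3409.54│47 │carol14@mail.com│Low                    
>4292.29│60 │alice73@mail.com│Critical               
                                                     
                                                     
                                                     
                                                     
                                                     
                                                     
                                                     
                                                     


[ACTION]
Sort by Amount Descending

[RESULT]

Amount ▼│Age│Email           │Level                  
────────┼───┼────────────────┼────────               
$4292.29│60 │alice73@mail.com│Critical               
$4097.41│44 │hank63@mail.com │High                   
$4031.59│23 │grace41@mail.com│Low                    
$3484.87│20 │frank1@mail.com │Medium                 
$3409.54│47 │carol14@mail.com│Low                    
$3396.58│64 │frank3@mail.com │Medium                 
$3238.38│38 │hank49@mail.com │Low                    
$2764.10│62 │carol35@mail.com│Critical               
$2428.76│37 │dave72@mail.com │Low                    
$985.93 │34 │hank82@mail.com │Low                    
>66.40  │55 │carol83@mail.com│Medium                 
                                                     
                                                     
                                                     
                                                     
                                                     
                                                     
                                                     
                                                     


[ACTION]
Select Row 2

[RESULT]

Amount ▼│Age│Email           │Level                  
────────┼───┼────────────────┼────────               
$4292.29│60 │alice73@mail.com│Critical               
$4097.41│44 │hank63@mail.com │High                   
>4031.59│23 │grace41@mail.com│Low                    
$3484.87│20 │frank1@mail.com │Medium                 
$3409.54│47 │carol14@mail.com│Low                    
$3396.58│64 │frank3@mail.com │Medium                 
$3238.38│38 │hank49@mail.com │Low                    
$2764.10│62 │carol35@mail.com│Critical               
$2428.76│37 │dave72@mail.com │Low                    
$985.93 │34 │hank82@mail.com │Low                    
$66.40  │55 │carol83@mail.com│Medium                 
                                                     
                                                     
                                                     
                                                     
                                                     
                                                     
                                                     
                                                     


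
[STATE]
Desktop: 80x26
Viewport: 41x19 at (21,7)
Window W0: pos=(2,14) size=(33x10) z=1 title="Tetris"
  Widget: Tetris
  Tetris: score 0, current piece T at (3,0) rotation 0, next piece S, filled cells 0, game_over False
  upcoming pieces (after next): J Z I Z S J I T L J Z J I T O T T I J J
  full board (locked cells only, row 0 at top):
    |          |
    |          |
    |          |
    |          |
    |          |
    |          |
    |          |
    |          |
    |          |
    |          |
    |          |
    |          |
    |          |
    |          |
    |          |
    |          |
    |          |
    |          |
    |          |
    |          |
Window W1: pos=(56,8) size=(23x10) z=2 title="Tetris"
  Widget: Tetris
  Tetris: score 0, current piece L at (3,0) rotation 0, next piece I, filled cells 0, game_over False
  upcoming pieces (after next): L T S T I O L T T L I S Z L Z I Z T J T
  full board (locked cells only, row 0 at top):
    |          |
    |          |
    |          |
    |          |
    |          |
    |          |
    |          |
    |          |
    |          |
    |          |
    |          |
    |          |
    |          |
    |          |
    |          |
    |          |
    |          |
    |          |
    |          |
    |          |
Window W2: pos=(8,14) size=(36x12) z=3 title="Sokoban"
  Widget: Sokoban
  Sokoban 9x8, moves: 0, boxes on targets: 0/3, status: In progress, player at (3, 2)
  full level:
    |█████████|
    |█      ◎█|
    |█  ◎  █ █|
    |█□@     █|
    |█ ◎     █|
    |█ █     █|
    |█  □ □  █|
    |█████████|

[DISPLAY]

                                         
                                   ┏━━━━━
                                   ┃ Tetr
                                   ┠─────
                                   ┃     
                                   ┃     
                                   ┃     
━━━━━━━━━━━━━━━━━━━━━━┓            ┃     
                      ┃            ┃     
──────────────────────┨            ┃     
                      ┃            ┗━━━━━
                      ┃                  
                      ┃                  
                      ┃                  
                      ┃                  
                      ┃                  
                      ┃                  
                      ┃                  
━━━━━━━━━━━━━━━━━━━━━━┛                  


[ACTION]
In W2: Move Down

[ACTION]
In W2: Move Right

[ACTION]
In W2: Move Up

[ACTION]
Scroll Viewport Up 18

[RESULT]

                                         
                                         
                                         
                                         
                                         
                                         
                                         
                                         
                                   ┏━━━━━
                                   ┃ Tetr
                                   ┠─────
                                   ┃     
                                   ┃     
                                   ┃     
━━━━━━━━━━━━━━━━━━━━━━┓            ┃     
                      ┃            ┃     
──────────────────────┨            ┃     
                      ┃            ┗━━━━━
                      ┃                  


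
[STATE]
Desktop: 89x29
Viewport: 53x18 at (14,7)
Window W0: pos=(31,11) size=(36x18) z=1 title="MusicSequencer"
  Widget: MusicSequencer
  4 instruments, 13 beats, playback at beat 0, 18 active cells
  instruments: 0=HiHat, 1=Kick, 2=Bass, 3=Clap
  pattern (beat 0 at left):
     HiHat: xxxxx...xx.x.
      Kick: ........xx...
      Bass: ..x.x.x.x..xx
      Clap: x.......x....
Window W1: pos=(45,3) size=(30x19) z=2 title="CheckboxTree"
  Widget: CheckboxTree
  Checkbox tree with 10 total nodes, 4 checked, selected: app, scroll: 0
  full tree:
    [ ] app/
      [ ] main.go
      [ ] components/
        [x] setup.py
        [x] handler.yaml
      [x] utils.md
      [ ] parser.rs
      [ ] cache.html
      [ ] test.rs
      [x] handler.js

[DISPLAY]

                               ┃   [ ] main.go       
                               ┃   [x] components/   
                               ┃     [x] setup.py    
                               ┃     [x] handler.yaml
                 ┏━━━━━━━━━━━━━┃   [x] utils.md      
                 ┃ MusicSequenc┃   [ ] parser.rs     
                 ┠─────────────┃   [ ] cache.html    
                 ┃      ▼123456┃   [ ] test.rs       
                 ┃ HiHat█████··┃   [x] handler.js    
                 ┃  Kick·······┃                     
                 ┃  Bass··█·█·█┃                     
                 ┃  Clap█······┃                     
                 ┃             ┃                     
                 ┃             ┃                     
                 ┃             ┗━━━━━━━━━━━━━━━━━━━━━
                 ┃                                  ┃
                 ┃                                  ┃
                 ┃                                  ┃


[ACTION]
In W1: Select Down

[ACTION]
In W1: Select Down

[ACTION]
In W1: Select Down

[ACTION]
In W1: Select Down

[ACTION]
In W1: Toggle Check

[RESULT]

                               ┃   [ ] main.go       
                               ┃   [-] components/   
                               ┃     [x] setup.py    
                               ┃>    [ ] handler.yaml
                 ┏━━━━━━━━━━━━━┃   [x] utils.md      
                 ┃ MusicSequenc┃   [ ] parser.rs     
                 ┠─────────────┃   [ ] cache.html    
                 ┃      ▼123456┃   [ ] test.rs       
                 ┃ HiHat█████··┃   [x] handler.js    
                 ┃  Kick·······┃                     
                 ┃  Bass··█·█·█┃                     
                 ┃  Clap█······┃                     
                 ┃             ┃                     
                 ┃             ┃                     
                 ┃             ┗━━━━━━━━━━━━━━━━━━━━━
                 ┃                                  ┃
                 ┃                                  ┃
                 ┃                                  ┃


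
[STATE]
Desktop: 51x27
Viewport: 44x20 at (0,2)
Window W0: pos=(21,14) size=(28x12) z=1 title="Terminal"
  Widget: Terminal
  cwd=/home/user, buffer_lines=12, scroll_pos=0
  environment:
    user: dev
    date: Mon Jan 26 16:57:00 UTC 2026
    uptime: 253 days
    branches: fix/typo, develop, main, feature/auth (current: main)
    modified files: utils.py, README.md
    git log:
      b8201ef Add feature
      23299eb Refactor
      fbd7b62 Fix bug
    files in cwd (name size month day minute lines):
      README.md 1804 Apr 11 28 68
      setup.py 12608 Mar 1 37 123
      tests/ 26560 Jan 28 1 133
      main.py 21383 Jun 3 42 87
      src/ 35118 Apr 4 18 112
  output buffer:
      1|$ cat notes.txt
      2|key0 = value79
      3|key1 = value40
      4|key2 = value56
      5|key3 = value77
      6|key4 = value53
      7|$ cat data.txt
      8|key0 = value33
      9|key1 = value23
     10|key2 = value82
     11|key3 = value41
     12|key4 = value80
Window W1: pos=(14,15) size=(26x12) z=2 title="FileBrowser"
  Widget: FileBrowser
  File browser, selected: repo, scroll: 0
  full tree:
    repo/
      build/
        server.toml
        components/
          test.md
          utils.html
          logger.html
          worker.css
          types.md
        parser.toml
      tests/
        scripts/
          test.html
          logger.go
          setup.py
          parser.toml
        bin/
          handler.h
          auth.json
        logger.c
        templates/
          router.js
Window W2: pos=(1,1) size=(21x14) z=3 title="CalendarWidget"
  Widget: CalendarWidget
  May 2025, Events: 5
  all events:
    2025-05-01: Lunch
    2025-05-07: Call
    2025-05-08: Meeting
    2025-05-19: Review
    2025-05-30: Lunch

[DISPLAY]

 ┃ CalendarWidget    ┃                      
 ┠───────────────────┨                      
 ┃      May 2025     ┃                      
 ┃Mo Tu We Th Fr Sa S┃                      
 ┃          1*  2  3 ┃                      
 ┃ 5  6  7*  8*  9 10┃                      
 ┃12 13 14 15 16 17 1┃                      
 ┃19* 20 21 22 23 24 ┃                      
 ┃26 27 28 29 30* 31 ┃                      
 ┃                   ┃                      
 ┃                   ┃                      
 ┃                   ┃                      
 ┗━━━━━━━━━━━━━━━━━━━┛━━━━━━━━━━━━━━━━━━━━━━
              ┏━━━━━━━━━━━━━━━━━━━━━━━━┓    
              ┃ FileBrowser            ┃────
              ┠────────────────────────┨    
              ┃> [-] repo/             ┃    
              ┃    [+] build/          ┃    
              ┃    [+] tests/          ┃    
              ┃                        ┃    


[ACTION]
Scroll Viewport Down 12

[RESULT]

 ┃ 5  6  7*  8*  9 10┃                      
 ┃12 13 14 15 16 17 1┃                      
 ┃19* 20 21 22 23 24 ┃                      
 ┃26 27 28 29 30* 31 ┃                      
 ┃                   ┃                      
 ┃                   ┃                      
 ┃                   ┃                      
 ┗━━━━━━━━━━━━━━━━━━━┛━━━━━━━━━━━━━━━━━━━━━━
              ┏━━━━━━━━━━━━━━━━━━━━━━━━┓    
              ┃ FileBrowser            ┃────
              ┠────────────────────────┨    
              ┃> [-] repo/             ┃    
              ┃    [+] build/          ┃    
              ┃    [+] tests/          ┃    
              ┃                        ┃    
              ┃                        ┃    
              ┃                        ┃    
              ┃                        ┃    
              ┃                        ┃━━━━
              ┗━━━━━━━━━━━━━━━━━━━━━━━━┛    


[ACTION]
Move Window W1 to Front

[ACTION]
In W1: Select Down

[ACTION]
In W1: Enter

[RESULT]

 ┃ 5  6  7*  8*  9 10┃                      
 ┃12 13 14 15 16 17 1┃                      
 ┃19* 20 21 22 23 24 ┃                      
 ┃26 27 28 29 30* 31 ┃                      
 ┃                   ┃                      
 ┃                   ┃                      
 ┃                   ┃                      
 ┗━━━━━━━━━━━━━━━━━━━┛━━━━━━━━━━━━━━━━━━━━━━
              ┏━━━━━━━━━━━━━━━━━━━━━━━━┓    
              ┃ FileBrowser            ┃────
              ┠────────────────────────┨    
              ┃  [-] repo/             ┃    
              ┃  > [-] build/          ┃    
              ┃      server.toml       ┃    
              ┃      [+] components/   ┃    
              ┃      parser.toml       ┃    
              ┃    [+] tests/          ┃    
              ┃                        ┃    
              ┃                        ┃━━━━
              ┗━━━━━━━━━━━━━━━━━━━━━━━━┛    


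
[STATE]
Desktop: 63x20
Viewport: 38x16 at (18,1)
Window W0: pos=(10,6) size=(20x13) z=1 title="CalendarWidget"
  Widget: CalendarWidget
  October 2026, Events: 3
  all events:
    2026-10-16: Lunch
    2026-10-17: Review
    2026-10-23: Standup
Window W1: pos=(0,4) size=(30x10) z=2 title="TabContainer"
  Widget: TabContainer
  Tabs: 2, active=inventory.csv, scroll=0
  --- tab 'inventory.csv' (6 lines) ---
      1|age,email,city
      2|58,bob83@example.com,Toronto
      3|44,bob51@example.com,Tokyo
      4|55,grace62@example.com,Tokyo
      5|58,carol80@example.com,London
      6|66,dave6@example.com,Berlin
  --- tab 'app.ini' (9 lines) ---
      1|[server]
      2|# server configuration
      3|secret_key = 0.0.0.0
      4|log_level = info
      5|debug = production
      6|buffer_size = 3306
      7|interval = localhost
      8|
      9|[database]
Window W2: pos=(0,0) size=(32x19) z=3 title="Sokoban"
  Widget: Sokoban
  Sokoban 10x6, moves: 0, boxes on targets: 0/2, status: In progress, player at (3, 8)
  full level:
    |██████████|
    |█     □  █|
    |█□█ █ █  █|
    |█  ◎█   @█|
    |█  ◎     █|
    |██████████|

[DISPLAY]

             ┃                        
─────────────┨                        
             ┃                        
             ┃                        
             ┃                        
             ┃                        
             ┃                        
             ┃                        
             ┃                        
             ┃                        
             ┃                        
             ┃                        
             ┃                        
             ┃                        
             ┃                        
             ┃                        


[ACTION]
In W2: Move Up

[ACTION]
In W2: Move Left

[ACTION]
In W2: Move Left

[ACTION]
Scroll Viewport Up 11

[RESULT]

━━━━━━━━━━━━━┓                        
             ┃                        
─────────────┨                        
             ┃                        
             ┃                        
             ┃                        
             ┃                        
             ┃                        
             ┃                        
             ┃                        
             ┃                        
             ┃                        
             ┃                        
             ┃                        
             ┃                        
             ┃                        


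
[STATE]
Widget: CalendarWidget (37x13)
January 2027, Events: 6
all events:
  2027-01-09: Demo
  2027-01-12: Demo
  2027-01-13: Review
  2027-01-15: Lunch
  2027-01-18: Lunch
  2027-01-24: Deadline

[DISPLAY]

             January 2027            
Mo Tu We Th Fr Sa Su                 
             1  2  3                 
 4  5  6  7  8  9* 10                
11 12* 13* 14 15* 16 17              
18* 19 20 21 22 23 24*               
25 26 27 28 29 30 31                 
                                     
                                     
                                     
                                     
                                     
                                     


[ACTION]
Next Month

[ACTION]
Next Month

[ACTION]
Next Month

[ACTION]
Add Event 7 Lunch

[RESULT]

              April 2027             
Mo Tu We Th Fr Sa Su                 
          1  2  3  4                 
 5  6  7*  8  9 10 11                
12 13 14 15 16 17 18                 
19 20 21 22 23 24 25                 
26 27 28 29 30                       
                                     
                                     
                                     
                                     
                                     
                                     


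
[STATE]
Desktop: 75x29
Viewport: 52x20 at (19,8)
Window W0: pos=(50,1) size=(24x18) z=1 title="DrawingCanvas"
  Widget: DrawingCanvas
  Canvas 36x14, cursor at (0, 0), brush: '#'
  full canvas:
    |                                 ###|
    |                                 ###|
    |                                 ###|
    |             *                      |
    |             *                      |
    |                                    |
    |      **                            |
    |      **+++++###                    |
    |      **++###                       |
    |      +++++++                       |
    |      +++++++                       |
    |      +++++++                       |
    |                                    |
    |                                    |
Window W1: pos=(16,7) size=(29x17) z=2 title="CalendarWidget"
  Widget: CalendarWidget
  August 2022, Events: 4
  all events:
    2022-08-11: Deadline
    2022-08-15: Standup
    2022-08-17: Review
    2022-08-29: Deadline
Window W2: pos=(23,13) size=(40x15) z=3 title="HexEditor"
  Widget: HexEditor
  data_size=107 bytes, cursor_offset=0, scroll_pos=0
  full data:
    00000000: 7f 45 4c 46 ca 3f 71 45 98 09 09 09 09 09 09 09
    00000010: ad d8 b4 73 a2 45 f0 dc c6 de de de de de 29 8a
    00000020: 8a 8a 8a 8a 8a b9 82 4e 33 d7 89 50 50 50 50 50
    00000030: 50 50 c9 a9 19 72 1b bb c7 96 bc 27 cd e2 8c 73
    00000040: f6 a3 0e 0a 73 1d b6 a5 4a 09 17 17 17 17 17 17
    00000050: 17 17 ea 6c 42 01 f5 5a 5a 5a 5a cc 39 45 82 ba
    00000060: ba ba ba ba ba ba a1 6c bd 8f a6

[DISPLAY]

alendarWidget            ┃     ┃             *      
─────────────────────────┨     ┃                    
      August 2022        ┃     ┃      **            
 Tu We Th Fr Sa Su       ┃     ┃      **+++++###    
  2  3  4  5  6  7       ┃     ┃      **++###       
  9 ┏━━━━━━━━━━━━━━━━━━━━━━━━━━━━━━━━━━━━━━┓+       
* 16┃ HexEditor                            ┃+       
 23 ┠──────────────────────────────────────┨+       
* 30┃00000000  7F 45 4c 46 ca 3f 71 45  98 ┃        
    ┃00000010  ad d8 b4 73 a2 45 f0 dc  c6 ┃        
    ┃00000020  8a 8a 8a 8a 8a b9 82 4e  33 ┃━━━━━━━━
    ┃00000030  50 50 c9 a9 19 72 1b bb  c7 ┃        
    ┃00000040  f6 a3 0e 0a 73 1d b6 a5  4a ┃        
    ┃00000050  17 17 ea 6c 42 01 f5 5a  5a ┃        
    ┃00000060  ba ba ba ba ba ba a1 6c  bd ┃        
━━━━┃                                      ┃        
    ┃                                      ┃        
    ┃                                      ┃        
    ┃                                      ┃        
    ┗━━━━━━━━━━━━━━━━━━━━━━━━━━━━━━━━━━━━━━┛        


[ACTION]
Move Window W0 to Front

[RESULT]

alendarWidget            ┃     ┃             *      
─────────────────────────┨     ┃                    
      August 2022        ┃     ┃      **            
 Tu We Th Fr Sa Su       ┃     ┃      **+++++###    
  2  3  4  5  6  7       ┃     ┃      **++###       
  9 ┏━━━━━━━━━━━━━━━━━━━━━━━━━━┃      +++++++       
* 16┃ HexEditor                ┃      +++++++       
 23 ┠──────────────────────────┃      +++++++       
* 30┃00000000  7F 45 4c 46 ca 3┃                    
    ┃00000010  ad d8 b4 73 a2 4┃                    
    ┃00000020  8a 8a 8a 8a 8a b┗━━━━━━━━━━━━━━━━━━━━
    ┃00000030  50 50 c9 a9 19 72 1b bb  c7 ┃        
    ┃00000040  f6 a3 0e 0a 73 1d b6 a5  4a ┃        
    ┃00000050  17 17 ea 6c 42 01 f5 5a  5a ┃        
    ┃00000060  ba ba ba ba ba ba a1 6c  bd ┃        
━━━━┃                                      ┃        
    ┃                                      ┃        
    ┃                                      ┃        
    ┃                                      ┃        
    ┗━━━━━━━━━━━━━━━━━━━━━━━━━━━━━━━━━━━━━━┛        


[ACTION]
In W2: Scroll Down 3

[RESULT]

alendarWidget            ┃     ┃             *      
─────────────────────────┨     ┃                    
      August 2022        ┃     ┃      **            
 Tu We Th Fr Sa Su       ┃     ┃      **+++++###    
  2  3  4  5  6  7       ┃     ┃      **++###       
  9 ┏━━━━━━━━━━━━━━━━━━━━━━━━━━┃      +++++++       
* 16┃ HexEditor                ┃      +++++++       
 23 ┠──────────────────────────┃      +++++++       
* 30┃00000030  50 50 c9 a9 19 7┃                    
    ┃00000040  f6 a3 0e 0a 73 1┃                    
    ┃00000050  17 17 ea 6c 42 0┗━━━━━━━━━━━━━━━━━━━━
    ┃00000060  ba ba ba ba ba ba a1 6c  bd ┃        
    ┃                                      ┃        
    ┃                                      ┃        
    ┃                                      ┃        
━━━━┃                                      ┃        
    ┃                                      ┃        
    ┃                                      ┃        
    ┃                                      ┃        
    ┗━━━━━━━━━━━━━━━━━━━━━━━━━━━━━━━━━━━━━━┛        


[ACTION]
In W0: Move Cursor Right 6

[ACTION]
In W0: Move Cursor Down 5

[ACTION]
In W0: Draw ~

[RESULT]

alendarWidget            ┃     ┃             *      
─────────────────────────┨     ┃      ~             
      August 2022        ┃     ┃      **            
 Tu We Th Fr Sa Su       ┃     ┃      **+++++###    
  2  3  4  5  6  7       ┃     ┃      **++###       
  9 ┏━━━━━━━━━━━━━━━━━━━━━━━━━━┃      +++++++       
* 16┃ HexEditor                ┃      +++++++       
 23 ┠──────────────────────────┃      +++++++       
* 30┃00000030  50 50 c9 a9 19 7┃                    
    ┃00000040  f6 a3 0e 0a 73 1┃                    
    ┃00000050  17 17 ea 6c 42 0┗━━━━━━━━━━━━━━━━━━━━
    ┃00000060  ba ba ba ba ba ba a1 6c  bd ┃        
    ┃                                      ┃        
    ┃                                      ┃        
    ┃                                      ┃        
━━━━┃                                      ┃        
    ┃                                      ┃        
    ┃                                      ┃        
    ┃                                      ┃        
    ┗━━━━━━━━━━━━━━━━━━━━━━━━━━━━━━━━━━━━━━┛        


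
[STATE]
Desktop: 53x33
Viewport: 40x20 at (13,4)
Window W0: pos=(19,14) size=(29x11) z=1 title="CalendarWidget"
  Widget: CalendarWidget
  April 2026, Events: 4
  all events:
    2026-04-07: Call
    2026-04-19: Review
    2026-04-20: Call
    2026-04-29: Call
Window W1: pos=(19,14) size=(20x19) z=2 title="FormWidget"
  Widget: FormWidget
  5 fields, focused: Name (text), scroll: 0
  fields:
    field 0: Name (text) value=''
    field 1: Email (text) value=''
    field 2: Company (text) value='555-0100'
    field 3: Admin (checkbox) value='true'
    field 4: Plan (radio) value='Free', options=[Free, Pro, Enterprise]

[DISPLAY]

                                        
                                        
                                        
                                        
                                        
                                        
                                        
                                        
                                        
                                        
      ┏━━━━━━━━━━━━━━━━━━┓━━━━━━━━┓     
      ┃ FormWidget       ┃        ┃     
      ┠──────────────────┨────────┨     
      ┃> Name:       [  ]┃        ┃     
      ┃  Email:      [  ]┃u       ┃     
      ┃  Company:    [55]┃5       ┃     
      ┃  Admin:      [x] ┃12      ┃     
      ┃  Plan:       (●) ┃9*      ┃     
      ┃                  ┃26      ┃     
      ┃                  ┃        ┃     


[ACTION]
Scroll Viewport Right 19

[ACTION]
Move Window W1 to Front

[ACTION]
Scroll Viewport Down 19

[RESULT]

                                        
      ┏━━━━━━━━━━━━━━━━━━┓━━━━━━━━┓     
      ┃ FormWidget       ┃        ┃     
      ┠──────────────────┨────────┨     
      ┃> Name:       [  ]┃        ┃     
      ┃  Email:      [  ]┃u       ┃     
      ┃  Company:    [55]┃5       ┃     
      ┃  Admin:      [x] ┃12      ┃     
      ┃  Plan:       (●) ┃9*      ┃     
      ┃                  ┃26      ┃     
      ┃                  ┃        ┃     
      ┃                  ┃━━━━━━━━┛     
      ┃                  ┃              
      ┃                  ┃              
      ┃                  ┃              
      ┃                  ┃              
      ┃                  ┃              
      ┃                  ┃              
      ┃                  ┃              
      ┗━━━━━━━━━━━━━━━━━━┛              


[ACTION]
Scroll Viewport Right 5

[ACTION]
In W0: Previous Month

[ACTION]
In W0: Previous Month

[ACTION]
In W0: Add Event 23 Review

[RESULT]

                                        
      ┏━━━━━━━━━━━━━━━━━━┓━━━━━━━━┓     
      ┃ FormWidget       ┃        ┃     
      ┠──────────────────┨────────┨     
      ┃> Name:       [  ]┃6       ┃     
      ┃  Email:      [  ]┃u       ┃     
      ┃  Company:    [55]┃1       ┃     
      ┃  Admin:      [x] ┃8       ┃     
      ┃  Plan:       (●) ┃5       ┃     
      ┃                  ┃2       ┃     
      ┃                  ┃        ┃     
      ┃                  ┃━━━━━━━━┛     
      ┃                  ┃              
      ┃                  ┃              
      ┃                  ┃              
      ┃                  ┃              
      ┃                  ┃              
      ┃                  ┃              
      ┃                  ┃              
      ┗━━━━━━━━━━━━━━━━━━┛              


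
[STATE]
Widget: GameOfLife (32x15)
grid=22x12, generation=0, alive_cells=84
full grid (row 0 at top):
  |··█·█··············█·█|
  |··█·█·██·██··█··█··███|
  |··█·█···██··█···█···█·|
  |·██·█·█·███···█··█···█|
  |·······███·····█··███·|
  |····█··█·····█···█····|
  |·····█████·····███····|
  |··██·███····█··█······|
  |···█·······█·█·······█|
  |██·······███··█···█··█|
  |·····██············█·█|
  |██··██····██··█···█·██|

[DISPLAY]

Gen: 0                          
··█·█··············█·█          
··█·█·██·██··█··█··███          
··█·█···██··█···█···█·          
·██·█·█·███···█··█···█          
·······███·····█··███·          
····█··█·····█···█····          
·····█████·····███····          
··██·███····█··█······          
···█·······█·█·······█          
██·······███··█···█··█          
·····██············█·█          
██··██····██··█···█·██          
                                
                                


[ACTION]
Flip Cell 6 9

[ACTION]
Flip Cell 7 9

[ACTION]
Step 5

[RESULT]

Gen: 5                          
······················          
······················          
··█·█······██·███·····          
··█·█·█·····█·███·····          
·█·····███··█······█··          
·██·······██······█···          
·███···············█··          
···██·····█···██······          
········███··█··█·····          
······█······█·█···█··          
··████··███·██····█·█·          
····██···██·······██··          
                                
                                


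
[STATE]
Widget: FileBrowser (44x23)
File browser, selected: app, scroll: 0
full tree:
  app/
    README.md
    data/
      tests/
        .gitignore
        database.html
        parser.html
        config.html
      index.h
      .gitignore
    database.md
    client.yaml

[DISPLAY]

> [-] app/                                  
    README.md                               
    [+] data/                               
    database.md                             
    client.yaml                             
                                            
                                            
                                            
                                            
                                            
                                            
                                            
                                            
                                            
                                            
                                            
                                            
                                            
                                            
                                            
                                            
                                            
                                            


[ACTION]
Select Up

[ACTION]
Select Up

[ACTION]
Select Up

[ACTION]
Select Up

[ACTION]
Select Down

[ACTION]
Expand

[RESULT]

  [-] app/                                  
  > README.md                               
    [+] data/                               
    database.md                             
    client.yaml                             
                                            
                                            
                                            
                                            
                                            
                                            
                                            
                                            
                                            
                                            
                                            
                                            
                                            
                                            
                                            
                                            
                                            
                                            


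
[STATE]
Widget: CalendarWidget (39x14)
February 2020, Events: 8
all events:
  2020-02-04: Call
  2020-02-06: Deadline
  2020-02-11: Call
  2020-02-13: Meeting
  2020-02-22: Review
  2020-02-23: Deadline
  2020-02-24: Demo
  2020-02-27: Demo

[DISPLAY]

             February 2020             
Mo Tu We Th Fr Sa Su                   
                1  2                   
 3  4*  5  6*  7  8  9                 
10 11* 12 13* 14 15 16                 
17 18 19 20 21 22* 23*                 
24* 25 26 27* 28 29                    
                                       
                                       
                                       
                                       
                                       
                                       
                                       


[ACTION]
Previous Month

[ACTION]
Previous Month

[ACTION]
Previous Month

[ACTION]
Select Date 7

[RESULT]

             November 2019             
Mo Tu We Th Fr Sa Su                   
             1  2  3                   
 4  5  6 [ 7]  8  9 10                 
11 12 13 14 15 16 17                   
18 19 20 21 22 23 24                   
25 26 27 28 29 30                      
                                       
                                       
                                       
                                       
                                       
                                       
                                       
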